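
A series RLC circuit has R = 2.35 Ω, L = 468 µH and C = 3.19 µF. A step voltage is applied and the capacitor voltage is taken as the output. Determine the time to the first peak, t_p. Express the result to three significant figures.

For a series RLC circuit (capacitor voltage as output), ω_n = 1/√(LC) = 1/√(468 µH · 3.19 µF) = 25900 rad/s.
ζ = (R/2)·√(C/L) = (2.35/2)·√(3.19 µF/468 µH) = 0.0970.
ω_d = 25900·√(1 − 0.0970²) = 25800 rad/s. t_p = π/ω_d = 0.000122 s.

t_p ≈ 0.000122 s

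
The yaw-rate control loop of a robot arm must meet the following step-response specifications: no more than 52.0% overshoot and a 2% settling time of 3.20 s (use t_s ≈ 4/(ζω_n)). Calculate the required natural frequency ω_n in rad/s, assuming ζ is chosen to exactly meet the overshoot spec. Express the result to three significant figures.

ω_n ≈ 6.13 rad/s

From %OS = 100·exp(−πζ/√(1−ζ²)), invert to get ζ = −ln(OS)/√(π² + ln²(OS)) with OS = 0.520.
−ln 0.520 = 0.6539, so ζ = 0.6539/√(π² + 0.4276) = 0.204.
From t_s ≈ 4/(ζω_n): ω_n = 4/(ζ·t_s) = 4/(0.204·3.20) = 6.13 rad/s.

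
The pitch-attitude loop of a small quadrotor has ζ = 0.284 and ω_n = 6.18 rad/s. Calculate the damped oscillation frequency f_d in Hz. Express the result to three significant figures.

f_d ≈ 0.943 Hz

ω_d = ω_n√(1−ζ²) = 6.18·√0.919 = 5.93 rad/s.
f_d = ω_d/(2π) = 0.943 Hz.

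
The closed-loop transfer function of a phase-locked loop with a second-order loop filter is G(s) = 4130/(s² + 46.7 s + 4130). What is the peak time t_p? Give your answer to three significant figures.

Comparing the denominator to s² + 2ζω_n s + ω_n²: ω_n = √4130 = 64.3 rad/s, and 2ζω_n = 46.7 so ζ = 46.7/(2·64.3) = 0.363.
ω_d = ω_n√(1−ζ²) = 59.9 rad/s. Then t_p = π/ω_d = 0.0525 s.

t_p ≈ 0.0525 s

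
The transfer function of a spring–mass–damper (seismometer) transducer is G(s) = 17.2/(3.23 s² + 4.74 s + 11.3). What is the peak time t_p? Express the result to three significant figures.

Dividing through by 3.23: denominator becomes s² + 1.467 s + 3.498.
So ω_n = √3.498 = 1.87 rad/s and ζ = 1.467/(2·1.87) = 0.392.
The damped frequency ω_d = ω_n√(1−ζ²) = 1.72 rad/s. t_p = π/ω_d = 1.83 s.

t_p ≈ 1.83 s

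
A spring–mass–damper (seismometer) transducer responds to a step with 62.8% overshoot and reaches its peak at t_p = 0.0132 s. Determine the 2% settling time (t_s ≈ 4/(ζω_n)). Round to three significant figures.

t_s ≈ 0.113 s

ζ from %OS: ζ = |ln 0.628|/√(π²+ln²0.628) = 0.146.
From t_p = π/ω_d, ω_d = π/0.0132 = 238 rad/s, so ω_n = ω_d/√(1−ζ²) = 241 rad/s.
t_s ≈ 4/(ζω_n) = 4/(0.146·241) = 0.113 s.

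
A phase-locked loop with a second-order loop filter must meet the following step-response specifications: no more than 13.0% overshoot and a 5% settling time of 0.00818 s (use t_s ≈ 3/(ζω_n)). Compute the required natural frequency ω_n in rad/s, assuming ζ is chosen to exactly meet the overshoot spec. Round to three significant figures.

Inverting the overshoot relation: ζ = |ln 0.130|/√(π² + ln²0.130) = 0.545.
Then ω_n = 3/(ζ t_s) = 3/(0.545 × 0.00818) = 673 rad/s.

ω_n ≈ 673 rad/s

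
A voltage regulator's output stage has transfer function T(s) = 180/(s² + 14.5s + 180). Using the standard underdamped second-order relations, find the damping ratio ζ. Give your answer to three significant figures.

Matching coefficients with s² + 2ζω_n s + ω_n² gives ω_n² = 180 ⇒ ω_n = 13.4 rad/s, and ζ = 14.5/(2ω_n) = 0.540.

ζ ≈ 0.540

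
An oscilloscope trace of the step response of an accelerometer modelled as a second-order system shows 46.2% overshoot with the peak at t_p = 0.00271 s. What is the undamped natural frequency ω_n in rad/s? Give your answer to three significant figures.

ζ from %OS: ζ = |ln 0.462|/√(π²+ln²0.462) = 0.239.
t_p = π/ω_d ⇒ ω_d = 1160 rad/s; then ω_n = ω_d/√(1−ζ²) = 1190 rad/s.

ω_n ≈ 1190 rad/s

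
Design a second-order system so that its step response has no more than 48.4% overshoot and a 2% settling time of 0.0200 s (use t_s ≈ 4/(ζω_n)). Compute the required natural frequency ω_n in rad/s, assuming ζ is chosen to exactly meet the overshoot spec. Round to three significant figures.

ω_n ≈ 889 rad/s

Inverting the overshoot relation: ζ = |ln 0.484|/√(π² + ln²0.484) = 0.225.
Then ω_n = 4/(ζ t_s) = 4/(0.225 × 0.0200) = 889 rad/s.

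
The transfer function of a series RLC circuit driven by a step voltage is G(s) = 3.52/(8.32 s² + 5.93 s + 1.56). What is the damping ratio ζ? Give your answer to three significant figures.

ζ ≈ 0.823

Dividing through by 8.32: denominator becomes s² + 0.7127 s + 0.1875.
So ω_n = √0.1875 = 0.433 rad/s and ζ = 0.7127/(2·0.433) = 0.823.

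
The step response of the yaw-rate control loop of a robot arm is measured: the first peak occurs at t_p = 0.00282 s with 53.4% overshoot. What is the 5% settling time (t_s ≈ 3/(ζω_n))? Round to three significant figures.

The overshoot fixes ζ = −ln(OS)/√(π²+ln²(OS)) = 0.196.
From t_p = π/ω_d, ω_d = π/0.00282 = 1110 rad/s, so ω_n = ω_d/√(1−ζ²) = 1140 rad/s.
t_s ≈ 3/(ζω_n) = 3/(0.196·1140) = 0.0135 s.

t_s ≈ 0.0135 s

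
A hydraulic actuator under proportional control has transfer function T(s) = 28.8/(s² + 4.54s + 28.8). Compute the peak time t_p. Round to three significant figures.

Comparing the denominator to s² + 2ζω_n s + ω_n²: ω_n = √28.8 = 5.37 rad/s, and 2ζω_n = 4.54 so ζ = 4.54/(2·5.37) = 0.423.
ω_d = 5.37·√(1 − 0.423²) = 4.86 rad/s. Then t_p = π/ω_d = 0.646 s.

t_p ≈ 0.646 s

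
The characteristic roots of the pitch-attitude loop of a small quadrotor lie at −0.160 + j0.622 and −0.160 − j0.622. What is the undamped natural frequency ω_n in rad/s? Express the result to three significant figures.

With σ = 0.160, ω_d = 0.622: ω_n = √(σ²+ω_d²) = 0.642 rad/s, ζ = σ/ω_n = 0.249.

ω_n ≈ 0.642 rad/s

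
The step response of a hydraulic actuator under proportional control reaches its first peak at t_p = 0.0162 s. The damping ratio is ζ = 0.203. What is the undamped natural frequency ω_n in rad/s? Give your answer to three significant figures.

Peak time t_p = π/ω_d, so ω_d = π/t_p = π/0.0162 = 194 rad/s.
ω_n = ω_d/√(1−ζ²) = 194/√0.959 = 198 rad/s.

ω_n ≈ 198 rad/s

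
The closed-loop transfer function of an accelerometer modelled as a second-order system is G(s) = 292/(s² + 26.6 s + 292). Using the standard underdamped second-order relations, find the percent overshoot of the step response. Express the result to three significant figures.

%OS ≈ 2.04%

Matching coefficients with s² + 2ζω_n s + ω_n² gives ω_n² = 292 ⇒ ω_n = 17.1 rad/s, and ζ = 26.6/(2ω_n) = 0.778.
%OS = 100·exp(−πζ/√(1−ζ²)) = 2.04%.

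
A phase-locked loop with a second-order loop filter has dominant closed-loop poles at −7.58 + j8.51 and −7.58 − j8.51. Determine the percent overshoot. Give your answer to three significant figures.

The poles are at −σ ± jω_d with σ = 7.58 and ω_d = 8.51, so ω_n = √(σ²+ω_d²) = 11.4 rad/s and ζ = σ/ω_n = 0.665.
Overshoot: exp(−π·0.665/√(1−0.665²)) = 0.0609, i.e. 6.09%.

%OS ≈ 6.09%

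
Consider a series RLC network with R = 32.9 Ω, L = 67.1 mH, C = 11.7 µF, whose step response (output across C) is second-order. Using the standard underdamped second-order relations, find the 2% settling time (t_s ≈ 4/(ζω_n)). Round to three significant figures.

t_s ≈ 0.0163 s

For a series RLC circuit (capacitor voltage as output), ω_n = 1/√(LC) = 1/√(67.1 mH · 11.7 µF) = 1130 rad/s.
ζ = (R/2)·√(C/L) = (32.9/2)·√(11.7 µF/67.1 mH) = 0.217.
t_s ≈ 4/(ζω_n) = 0.0163 s.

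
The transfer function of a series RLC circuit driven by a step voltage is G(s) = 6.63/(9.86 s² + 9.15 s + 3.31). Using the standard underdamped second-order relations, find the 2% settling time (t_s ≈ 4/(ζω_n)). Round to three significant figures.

t_s ≈ 8.62 s

Dividing through by 9.86: denominator becomes s² + 0.9280 s + 0.3357.
So ω_n = √0.3357 = 0.579 rad/s and ζ = 0.9280/(2·0.579) = 0.801.
t_s ≈ 4/(ζω_n) = 8.62 s.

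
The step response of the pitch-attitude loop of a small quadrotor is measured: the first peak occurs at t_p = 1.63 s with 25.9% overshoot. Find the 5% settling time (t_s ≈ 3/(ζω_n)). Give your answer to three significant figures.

The overshoot fixes ζ = −ln(OS)/√(π²+ln²(OS)) = 0.395.
t_p = π/ω_d ⇒ ω_d = 1.93 rad/s; then ω_n = ω_d/√(1−ζ²) = 2.10 rad/s.
t_s ≈ 3/(ζω_n) = 3/(0.395·2.10) = 3.62 s.

t_s ≈ 3.62 s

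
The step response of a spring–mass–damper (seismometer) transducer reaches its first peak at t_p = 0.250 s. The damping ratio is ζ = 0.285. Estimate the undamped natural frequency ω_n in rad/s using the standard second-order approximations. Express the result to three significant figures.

Peak time t_p = π/ω_d, so ω_d = π/t_p = π/0.250 = 12.6 rad/s.
ω_n = ω_d/√(1−ζ²) = 12.6/√0.919 = 13.1 rad/s.

ω_n ≈ 13.1 rad/s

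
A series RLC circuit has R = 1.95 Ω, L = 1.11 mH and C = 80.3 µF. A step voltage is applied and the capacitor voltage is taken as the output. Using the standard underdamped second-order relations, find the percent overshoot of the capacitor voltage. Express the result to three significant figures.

%OS ≈ 42.6%

For a series RLC circuit (capacitor voltage as output), ω_n = 1/√(LC) = 1/√(1.11 mH · 80.3 µF) = 3350 rad/s.
ζ = (R/2)·√(C/L) = (1.95/2)·√(80.3 µF/1.11 mH) = 0.262.
%OS = 100 e^{−πζ/√(1−ζ²)} with ζ = 0.262 gives 42.6%.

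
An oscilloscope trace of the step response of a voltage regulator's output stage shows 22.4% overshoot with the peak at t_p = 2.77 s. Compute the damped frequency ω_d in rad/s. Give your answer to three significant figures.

t_p = π/ω_d, so ω_d = π/2.77 = 1.13 rad/s.

ω_d ≈ 1.13 rad/s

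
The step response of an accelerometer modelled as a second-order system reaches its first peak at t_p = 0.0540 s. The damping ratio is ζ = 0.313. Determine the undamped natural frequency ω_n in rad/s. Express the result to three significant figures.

ω_n ≈ 61.3 rad/s

Peak time t_p = π/ω_d, so ω_d = π/t_p = π/0.0540 = 58.2 rad/s.
ω_n = ω_d/√(1−ζ²) = 58.2/√0.902 = 61.3 rad/s.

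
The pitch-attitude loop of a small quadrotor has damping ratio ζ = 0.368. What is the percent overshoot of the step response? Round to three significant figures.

%OS ≈ 28.8%

For an underdamped second-order system, %OS = 100·exp(−πζ/√(1−ζ²)).
πζ/√(1−ζ²) = π·0.368/√(1−0.135) = 1.243, so %OS = 100·e^(−1.243) = 28.8%.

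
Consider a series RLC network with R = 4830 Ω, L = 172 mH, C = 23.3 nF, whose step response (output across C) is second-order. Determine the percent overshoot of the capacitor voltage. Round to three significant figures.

For a series RLC circuit (capacitor voltage as output), ω_n = 1/√(LC) = 1/√(172 mH · 23.3 nF) = 15800 rad/s.
ζ = (R/2)·√(C/L) = (4830/2)·√(23.3 nF/172 mH) = 0.889.
Overshoot: exp(−π·0.889/√(1−0.889²)) = 0.00226, i.e. 0.226%.

%OS ≈ 0.226%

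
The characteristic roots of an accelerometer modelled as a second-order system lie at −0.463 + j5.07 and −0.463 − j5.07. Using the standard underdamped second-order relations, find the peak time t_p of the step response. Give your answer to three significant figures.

t_p ≈ 0.620 s

t_p = π/ω_d with ω_d = 5.07 (the imaginary part), so t_p = 0.620 s.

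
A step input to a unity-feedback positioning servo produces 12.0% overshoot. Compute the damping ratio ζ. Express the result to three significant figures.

From %OS = 100·exp(−πζ/√(1−ζ²)), invert to get ζ = −ln(OS)/√(π² + ln²(OS)) with OS = 0.120.
−ln 0.120 = 2.120, so ζ = 2.120/√(π² + 4.496) = 0.559.

ζ ≈ 0.559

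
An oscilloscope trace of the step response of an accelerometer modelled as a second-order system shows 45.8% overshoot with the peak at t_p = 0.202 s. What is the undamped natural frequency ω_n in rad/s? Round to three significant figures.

The overshoot fixes ζ = −ln(OS)/√(π²+ln²(OS)) = 0.241.
t_p = π/ω_d ⇒ ω_d = 15.6 rad/s; then ω_n = ω_d/√(1−ζ²) = 16.0 rad/s.

ω_n ≈ 16.0 rad/s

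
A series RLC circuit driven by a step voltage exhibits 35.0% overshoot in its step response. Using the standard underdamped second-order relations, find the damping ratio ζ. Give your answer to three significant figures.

From %OS = 100·exp(−πζ/√(1−ζ²)), invert to get ζ = −ln(OS)/√(π² + ln²(OS)) with OS = 0.350.
−ln 0.350 = 1.050, so ζ = 1.050/√(π² + 1.102) = 0.317.

ζ ≈ 0.317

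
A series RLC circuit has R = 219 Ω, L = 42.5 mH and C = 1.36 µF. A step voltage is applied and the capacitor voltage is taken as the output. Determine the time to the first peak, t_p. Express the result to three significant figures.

t_p ≈ 0.000962 s

For a series RLC circuit (capacitor voltage as output), ω_n = 1/√(LC) = 1/√(42.5 mH · 1.36 µF) = 4160 rad/s.
ζ = (R/2)·√(C/L) = (219/2)·√(1.36 µF/42.5 mH) = 0.619.
ω_d = ω_n√(1−ζ²) = 3270 rad/s. t_p = π/ω_d = 0.000962 s.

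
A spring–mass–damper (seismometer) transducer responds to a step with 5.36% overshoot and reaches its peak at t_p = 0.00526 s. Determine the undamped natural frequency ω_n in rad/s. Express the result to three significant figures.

ω_n ≈ 816 rad/s

The overshoot fixes ζ = −ln(OS)/√(π²+ln²(OS)) = 0.682.
t_p = π/ω_d ⇒ ω_d = 597 rad/s; then ω_n = ω_d/√(1−ζ²) = 816 rad/s.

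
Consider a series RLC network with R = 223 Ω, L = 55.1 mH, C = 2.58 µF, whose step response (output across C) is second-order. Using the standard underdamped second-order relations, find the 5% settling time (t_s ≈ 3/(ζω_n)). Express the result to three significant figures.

t_s ≈ 0.00148 s

For a series RLC circuit (capacitor voltage as output), ω_n = 1/√(LC) = 1/√(55.1 mH · 2.58 µF) = 2650 rad/s.
ζ = (R/2)·√(C/L) = (223/2)·√(2.58 µF/55.1 mH) = 0.763.
t_s ≈ 3/(ζω_n) = 0.00148 s.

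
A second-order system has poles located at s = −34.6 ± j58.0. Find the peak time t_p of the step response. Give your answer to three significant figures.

t_p ≈ 0.0542 s

t_p = π/ω_d with ω_d = 58.0 (the imaginary part), so t_p = 0.0542 s.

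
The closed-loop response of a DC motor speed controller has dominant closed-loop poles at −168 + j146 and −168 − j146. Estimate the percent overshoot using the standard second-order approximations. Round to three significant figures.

The poles are at −σ ± jω_d with σ = 168 and ω_d = 146, so ω_n = √(σ²+ω_d²) = 223 rad/s and ζ = σ/ω_n = 0.755.
%OS = 100·exp(−πζ/√(1−ζ²)) = 2.69%.

%OS ≈ 2.69%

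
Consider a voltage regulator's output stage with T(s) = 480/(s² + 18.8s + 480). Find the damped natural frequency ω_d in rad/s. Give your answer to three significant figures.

Comparing the denominator to s² + 2ζω_n s + ω_n²: ω_n = √480 = 21.9 rad/s, and 2ζω_n = 18.8 so ζ = 18.8/(2·21.9) = 0.429.
ω_d = 21.9·√(1 − 0.429²) = 19.8 rad/s.

ω_d ≈ 19.8 rad/s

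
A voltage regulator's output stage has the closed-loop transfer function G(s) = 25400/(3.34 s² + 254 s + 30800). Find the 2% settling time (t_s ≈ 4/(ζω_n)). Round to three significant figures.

t_s ≈ 0.105 s

Dividing through by 3.34: denominator becomes s² + 76.05 s + 9222.
So ω_n = √9222 = 96.0 rad/s and ζ = 76.05/(2·96.0) = 0.396.
t_s ≈ 4/(ζω_n) = 0.105 s.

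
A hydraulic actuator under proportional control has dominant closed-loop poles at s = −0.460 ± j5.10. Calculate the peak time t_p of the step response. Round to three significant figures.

t_p = π/ω_d with ω_d = 5.10 (the imaginary part), so t_p = 0.616 s.

t_p ≈ 0.616 s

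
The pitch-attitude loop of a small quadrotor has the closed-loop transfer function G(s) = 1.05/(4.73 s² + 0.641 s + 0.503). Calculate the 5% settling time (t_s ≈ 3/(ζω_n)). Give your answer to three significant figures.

Dividing through by 4.73: denominator becomes s² + 0.1355 s + 0.1063.
So ω_n = √0.1063 = 0.326 rad/s and ζ = 0.1355/(2·0.326) = 0.208.
t_s ≈ 3/(ζω_n) = 44.3 s.

t_s ≈ 44.3 s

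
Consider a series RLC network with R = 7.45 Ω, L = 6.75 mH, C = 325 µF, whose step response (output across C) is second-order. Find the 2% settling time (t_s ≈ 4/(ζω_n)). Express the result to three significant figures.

t_s ≈ 0.00725 s

For a series RLC circuit (capacitor voltage as output), ω_n = 1/√(LC) = 1/√(6.75 mH · 325 µF) = 675 rad/s.
ζ = (R/2)·√(C/L) = (7.45/2)·√(325 µF/6.75 mH) = 0.817.
t_s ≈ 4/(ζω_n) = 0.00725 s.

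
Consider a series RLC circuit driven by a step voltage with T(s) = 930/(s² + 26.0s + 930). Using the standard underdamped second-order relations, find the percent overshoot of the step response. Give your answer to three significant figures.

Comparing the denominator to s² + 2ζω_n s + ω_n²: ω_n = √930 = 30.5 rad/s, and 2ζω_n = 26.0 so ζ = 26.0/(2·30.5) = 0.426.
%OS = 100 e^{−πζ/√(1−ζ²)} with ζ = 0.426 gives 22.8%.

%OS ≈ 22.8%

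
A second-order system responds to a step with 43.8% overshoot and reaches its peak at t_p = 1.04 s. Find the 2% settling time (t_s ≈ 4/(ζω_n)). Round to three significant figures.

ζ from %OS: ζ = |ln 0.438|/√(π²+ln²0.438) = 0.254.
From t_p = π/ω_d, ω_d = π/1.04 = 3.02 rad/s, so ω_n = ω_d/√(1−ζ²) = 3.12 rad/s.
t_s ≈ 4/(ζω_n) = 4/(0.254·3.12) = 5.04 s.

t_s ≈ 5.04 s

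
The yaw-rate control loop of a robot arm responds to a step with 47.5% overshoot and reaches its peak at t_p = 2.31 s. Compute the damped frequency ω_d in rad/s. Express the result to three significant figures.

ω_d ≈ 1.36 rad/s

t_p = π/ω_d, so ω_d = π/2.31 = 1.36 rad/s.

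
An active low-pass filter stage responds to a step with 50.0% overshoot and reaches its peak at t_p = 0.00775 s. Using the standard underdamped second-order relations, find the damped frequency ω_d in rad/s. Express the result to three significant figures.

ω_d ≈ 405 rad/s

t_p = π/ω_d, so ω_d = π/0.00775 = 405 rad/s.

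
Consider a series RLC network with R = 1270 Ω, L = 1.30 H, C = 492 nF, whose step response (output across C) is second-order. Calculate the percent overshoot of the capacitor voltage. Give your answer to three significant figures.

%OS ≈ 26.4%

For a series RLC circuit (capacitor voltage as output), ω_n = 1/√(LC) = 1/√(1.30 H · 492 nF) = 1250 rad/s.
ζ = (R/2)·√(C/L) = (1270/2)·√(492 nF/1.30 H) = 0.391.
%OS = 100 e^{−πζ/√(1−ζ²)} with ζ = 0.391 gives 26.4%.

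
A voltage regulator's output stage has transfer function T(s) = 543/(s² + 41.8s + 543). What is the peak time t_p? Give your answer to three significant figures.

t_p ≈ 0.305 s

ω_n = √543 = 23.3 rad/s; ζ = 41.8/(2·23.3) = 0.897.
ω_d = 23.3·√(1 − 0.897²) = 10.3 rad/s. Then t_p = π/ω_d = 0.305 s.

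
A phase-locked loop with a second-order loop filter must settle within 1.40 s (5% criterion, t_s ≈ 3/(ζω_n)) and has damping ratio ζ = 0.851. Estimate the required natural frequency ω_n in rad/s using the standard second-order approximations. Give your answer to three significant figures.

Rearranging t_s ≈ 3/(ζω_n) gives ω_n = 3/(ζ·t_s) = 3/(0.851 × 1.40) = 2.52 rad/s.

ω_n ≈ 2.52 rad/s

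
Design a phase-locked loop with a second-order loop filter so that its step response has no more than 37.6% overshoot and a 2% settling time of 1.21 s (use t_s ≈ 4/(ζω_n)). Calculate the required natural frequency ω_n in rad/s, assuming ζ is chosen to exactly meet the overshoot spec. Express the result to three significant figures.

Inverting the overshoot relation: ζ = |ln 0.376|/√(π² + ln²0.376) = 0.297.
From t_s ≈ 4/(ζω_n): ω_n = 4/(ζ·t_s) = 4/(0.297·1.21) = 11.1 rad/s.

ω_n ≈ 11.1 rad/s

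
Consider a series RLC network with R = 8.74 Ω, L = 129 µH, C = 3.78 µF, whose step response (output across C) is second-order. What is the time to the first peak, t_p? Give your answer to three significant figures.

t_p ≈ 0.000105 s

For a series RLC circuit (capacitor voltage as output), ω_n = 1/√(LC) = 1/√(129 µH · 3.78 µF) = 45300 rad/s.
ζ = (R/2)·√(C/L) = (8.74/2)·√(3.78 µF/129 µH) = 0.748.
ω_d = ω_n√(1−ζ²) = 30100 rad/s. t_p = π/ω_d = 0.000105 s.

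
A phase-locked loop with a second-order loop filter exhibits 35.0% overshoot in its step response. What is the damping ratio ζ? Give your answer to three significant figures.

ζ ≈ 0.317

Inverting the overshoot relation: ζ = |ln 0.350|/√(π² + ln²0.350) = 0.317.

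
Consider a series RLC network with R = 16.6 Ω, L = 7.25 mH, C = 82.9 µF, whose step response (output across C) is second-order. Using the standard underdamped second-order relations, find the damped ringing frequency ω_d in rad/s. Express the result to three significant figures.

For a series RLC circuit (capacitor voltage as output), ω_n = 1/√(LC) = 1/√(7.25 mH · 82.9 µF) = 1290 rad/s.
ζ = (R/2)·√(C/L) = (16.6/2)·√(82.9 µF/7.25 mH) = 0.888.
ω_d = 1290·√(1 − 0.888²) = 594 rad/s.

ω_d ≈ 594 rad/s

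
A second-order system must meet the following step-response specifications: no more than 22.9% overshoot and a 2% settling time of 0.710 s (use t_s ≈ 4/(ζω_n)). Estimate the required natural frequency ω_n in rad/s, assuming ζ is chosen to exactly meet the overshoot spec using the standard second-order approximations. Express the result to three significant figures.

ζ = −ln(OS)/√(π² + (ln OS)²). With OS = 0.229, ln OS = −1.474 and ζ = 1.474/3.470 = 0.425.
From t_s ≈ 4/(ζω_n): ω_n = 4/(ζ·t_s) = 4/(0.425·0.710) = 13.3 rad/s.

ω_n ≈ 13.3 rad/s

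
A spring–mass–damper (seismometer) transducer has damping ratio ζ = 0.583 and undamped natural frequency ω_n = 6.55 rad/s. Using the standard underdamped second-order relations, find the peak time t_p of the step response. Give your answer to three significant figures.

t_p ≈ 0.590 s

The damped frequency is ω_d = ω_n√(1−ζ²) = 6.55·√(1−0.340) = 5.32 rad/s.
Peak time t_p = π/ω_d = π/5.32 = 0.590 s.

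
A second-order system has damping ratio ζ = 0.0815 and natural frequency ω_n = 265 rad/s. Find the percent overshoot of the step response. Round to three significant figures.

%OS ≈ 77.3%

For an underdamped second-order system, %OS = 100·exp(−πζ/√(1−ζ²)).
πζ/√(1−ζ²) = π·0.0815/√(1−0.00664) = 0.2569, so %OS = 100·e^(−0.2569) = 77.3%.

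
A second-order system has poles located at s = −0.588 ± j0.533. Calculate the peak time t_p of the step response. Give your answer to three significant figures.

t_p ≈ 5.89 s

t_p = π/ω_d with ω_d = 0.533 (the imaginary part), so t_p = 5.89 s.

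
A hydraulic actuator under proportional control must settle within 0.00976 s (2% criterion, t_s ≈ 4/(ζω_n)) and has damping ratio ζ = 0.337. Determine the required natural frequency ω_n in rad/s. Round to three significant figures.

Rearranging t_s ≈ 4/(ζω_n) gives ω_n = 4/(ζ·t_s) = 4/(0.337 × 0.00976) = 1220 rad/s.

ω_n ≈ 1220 rad/s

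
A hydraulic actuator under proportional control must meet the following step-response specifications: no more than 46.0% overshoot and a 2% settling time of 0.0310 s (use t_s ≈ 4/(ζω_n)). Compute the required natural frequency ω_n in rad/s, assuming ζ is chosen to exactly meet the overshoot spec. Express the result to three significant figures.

Inverting the overshoot relation: ζ = |ln 0.460|/√(π² + ln²0.460) = 0.240.
From t_s ≈ 4/(ζω_n): ω_n = 4/(ζ·t_s) = 4/(0.240·0.0310) = 538 rad/s.

ω_n ≈ 538 rad/s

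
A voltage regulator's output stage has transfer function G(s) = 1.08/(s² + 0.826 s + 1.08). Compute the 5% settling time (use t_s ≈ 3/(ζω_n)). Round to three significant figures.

ω_n = √1.08 = 1.04 rad/s; ζ = 0.826/(2·1.04) = 0.397.
t_s ≈ 3/(ζω_n) = 3/(0.397·1.04) = 7.26 s.

t_s ≈ 7.26 s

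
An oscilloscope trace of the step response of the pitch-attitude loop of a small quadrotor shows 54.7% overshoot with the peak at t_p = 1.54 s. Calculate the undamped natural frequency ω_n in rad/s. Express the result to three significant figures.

ω_n ≈ 2.08 rad/s

The overshoot fixes ζ = −ln(OS)/√(π²+ln²(OS)) = 0.189.
From t_p = π/ω_d, ω_d = π/1.54 = 2.04 rad/s, so ω_n = ω_d/√(1−ζ²) = 2.08 rad/s.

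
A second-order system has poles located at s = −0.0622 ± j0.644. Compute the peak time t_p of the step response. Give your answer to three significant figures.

t_p = π/ω_d with ω_d = 0.644 (the imaginary part), so t_p = 4.88 s.

t_p ≈ 4.88 s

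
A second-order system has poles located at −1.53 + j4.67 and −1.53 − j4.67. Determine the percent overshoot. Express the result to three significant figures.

With σ = 1.53, ω_d = 4.67: ω_n = √(σ²+ω_d²) = 4.91 rad/s, ζ = σ/ω_n = 0.311.
%OS = 100·exp(−πζ/√(1−ζ²)) = 35.7%.

%OS ≈ 35.7%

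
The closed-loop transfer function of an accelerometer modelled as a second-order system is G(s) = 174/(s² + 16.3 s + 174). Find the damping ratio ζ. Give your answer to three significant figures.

ζ ≈ 0.618

Comparing the denominator to s² + 2ζω_n s + ω_n²: ω_n = √174 = 13.2 rad/s, and 2ζω_n = 16.3 so ζ = 16.3/(2·13.2) = 0.618.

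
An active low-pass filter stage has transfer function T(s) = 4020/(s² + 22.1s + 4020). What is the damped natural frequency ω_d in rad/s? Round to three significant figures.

ω_d ≈ 62.4 rad/s

Matching coefficients with s² + 2ζω_n s + ω_n² gives ω_n² = 4020 ⇒ ω_n = 63.4 rad/s, and ζ = 22.1/(2ω_n) = 0.174.
ω_d = ω_n√(1−ζ²) = 62.4 rad/s.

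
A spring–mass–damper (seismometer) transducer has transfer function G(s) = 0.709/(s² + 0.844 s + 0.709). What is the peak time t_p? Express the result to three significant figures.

Matching coefficients with s² + 2ζω_n s + ω_n² gives ω_n² = 0.709 ⇒ ω_n = 0.842 rad/s, and ζ = 0.844/(2ω_n) = 0.501.
ω_d = 0.842·√(1 − 0.501²) = 0.729 rad/s. Then t_p = π/ω_d = 4.31 s.

t_p ≈ 4.31 s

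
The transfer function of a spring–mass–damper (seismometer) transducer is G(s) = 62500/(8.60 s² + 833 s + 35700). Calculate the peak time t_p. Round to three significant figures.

Dividing through by 8.60: denominator becomes s² + 96.86 s + 4151.
So ω_n = √4151 = 64.4 rad/s and ζ = 96.86/(2·64.4) = 0.752.
ω_d = ω_n√(1−ζ²) = 42.5 rad/s. t_p = π/ω_d = 0.0739 s.

t_p ≈ 0.0739 s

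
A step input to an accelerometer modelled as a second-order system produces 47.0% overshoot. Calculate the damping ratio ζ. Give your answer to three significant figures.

From %OS = 100·exp(−πζ/√(1−ζ²)), invert to get ζ = −ln(OS)/√(π² + ln²(OS)) with OS = 0.470.
−ln 0.470 = 0.7550, so ζ = 0.7550/√(π² + 0.5701) = 0.234.

ζ ≈ 0.234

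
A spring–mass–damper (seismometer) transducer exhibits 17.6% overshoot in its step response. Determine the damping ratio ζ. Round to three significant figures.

ζ ≈ 0.484

From %OS = 100·exp(−πζ/√(1−ζ²)), invert to get ζ = −ln(OS)/√(π² + ln²(OS)) with OS = 0.176.
−ln 0.176 = 1.737, so ζ = 1.737/√(π² + 3.018) = 0.484.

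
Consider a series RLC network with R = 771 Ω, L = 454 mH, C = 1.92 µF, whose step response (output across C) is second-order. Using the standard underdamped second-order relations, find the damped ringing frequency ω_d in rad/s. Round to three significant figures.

ω_d ≈ 653 rad/s

For a series RLC circuit (capacitor voltage as output), ω_n = 1/√(LC) = 1/√(454 mH · 1.92 µF) = 1070 rad/s.
ζ = (R/2)·√(C/L) = (771/2)·√(1.92 µF/454 mH) = 0.793.
ω_d = 1070·√(1 − 0.793²) = 653 rad/s.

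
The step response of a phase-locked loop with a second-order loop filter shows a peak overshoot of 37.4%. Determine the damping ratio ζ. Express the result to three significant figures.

From %OS = 100·exp(−πζ/√(1−ζ²)), invert to get ζ = −ln(OS)/√(π² + ln²(OS)) with OS = 0.374.
−ln 0.374 = 0.9835, so ζ = 0.9835/√(π² + 0.9673) = 0.299.

ζ ≈ 0.299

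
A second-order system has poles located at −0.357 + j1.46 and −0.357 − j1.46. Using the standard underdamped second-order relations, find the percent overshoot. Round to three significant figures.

The poles are at −σ ± jω_d with σ = 0.357 and ω_d = 1.46, so ω_n = √(σ²+ω_d²) = 1.50 rad/s and ζ = σ/ω_n = 0.238.
%OS = 100·exp(−πζ/√(1−ζ²)) = 46.4%.

%OS ≈ 46.4%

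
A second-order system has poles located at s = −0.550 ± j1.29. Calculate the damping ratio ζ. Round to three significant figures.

ζ ≈ 0.392

With σ = 0.550, ω_d = 1.29: ω_n = √(σ²+ω_d²) = 1.40 rad/s, ζ = σ/ω_n = 0.392.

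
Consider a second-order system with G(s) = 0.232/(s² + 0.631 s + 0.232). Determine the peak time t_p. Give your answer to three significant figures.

t_p ≈ 8.63 s

ω_n = √0.232 = 0.482 rad/s; ζ = 0.631/(2·0.482) = 0.655.
ω_d = 0.482·√(1 − 0.655²) = 0.364 rad/s. Then t_p = π/ω_d = 8.63 s.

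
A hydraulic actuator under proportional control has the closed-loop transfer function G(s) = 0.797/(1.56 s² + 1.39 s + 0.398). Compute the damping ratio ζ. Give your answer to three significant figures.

ζ ≈ 0.882

Dividing through by 1.56: denominator becomes s² + 0.8910 s + 0.2551.
So ω_n = √0.2551 = 0.505 rad/s and ζ = 0.8910/(2·0.505) = 0.882.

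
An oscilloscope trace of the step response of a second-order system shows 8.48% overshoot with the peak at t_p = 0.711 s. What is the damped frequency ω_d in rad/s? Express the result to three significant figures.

t_p = π/ω_d, so ω_d = π/0.711 = 4.42 rad/s.

ω_d ≈ 4.42 rad/s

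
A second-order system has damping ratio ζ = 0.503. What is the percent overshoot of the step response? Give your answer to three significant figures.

%OS ≈ 16.1%

For an underdamped second-order system, %OS = 100·exp(−πζ/√(1−ζ²)).
πζ/√(1−ζ²) = π·0.503/√(1−0.253) = 1.828, so %OS = 100·e^(−1.828) = 16.1%.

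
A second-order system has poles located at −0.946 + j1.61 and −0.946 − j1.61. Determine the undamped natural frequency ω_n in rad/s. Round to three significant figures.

|pole| = ω_n = √(0.946² + 1.61²) = 1.87 rad/s; ζ = cos θ = σ/ω_n = 0.507.

ω_n ≈ 1.87 rad/s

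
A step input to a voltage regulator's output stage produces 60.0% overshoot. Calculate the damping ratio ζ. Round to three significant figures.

From %OS = 100·exp(−πζ/√(1−ζ²)), invert to get ζ = −ln(OS)/√(π² + ln²(OS)) with OS = 0.600.
−ln 0.600 = 0.5108, so ζ = 0.5108/√(π² + 0.2609) = 0.160.

ζ ≈ 0.160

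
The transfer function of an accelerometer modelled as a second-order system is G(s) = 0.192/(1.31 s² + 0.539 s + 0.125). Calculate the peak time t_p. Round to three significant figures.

t_p ≈ 13.6 s

Dividing through by 1.31: denominator becomes s² + 0.4115 s + 0.09542.
So ω_n = √0.09542 = 0.309 rad/s and ζ = 0.4115/(2·0.309) = 0.666.
ω_d = 0.309·√(1 − 0.666²) = 0.230 rad/s. t_p = π/ω_d = 13.6 s.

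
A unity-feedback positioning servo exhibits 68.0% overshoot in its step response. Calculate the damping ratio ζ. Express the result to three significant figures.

ζ ≈ 0.122

From %OS = 100·exp(−πζ/√(1−ζ²)), invert to get ζ = −ln(OS)/√(π² + ln²(OS)) with OS = 0.680.
−ln 0.680 = 0.3857, so ζ = 0.3857/√(π² + 0.1487) = 0.122.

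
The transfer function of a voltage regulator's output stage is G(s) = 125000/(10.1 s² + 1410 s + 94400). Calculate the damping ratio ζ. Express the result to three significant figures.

ζ ≈ 0.722

Dividing through by 10.1: denominator becomes s² + 139.6 s + 9347.
So ω_n = √9347 = 96.7 rad/s and ζ = 139.6/(2·96.7) = 0.722.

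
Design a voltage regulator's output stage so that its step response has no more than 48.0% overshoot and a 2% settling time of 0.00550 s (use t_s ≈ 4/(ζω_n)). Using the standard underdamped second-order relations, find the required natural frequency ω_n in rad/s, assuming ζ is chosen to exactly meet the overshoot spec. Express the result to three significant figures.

ω_n ≈ 3200 rad/s

ζ = −ln(OS)/√(π² + (ln OS)²). With OS = 0.480, ln OS = −0.7340 and ζ = 0.7340/3.226 = 0.228.
From t_s ≈ 4/(ζω_n): ω_n = 4/(ζ·t_s) = 4/(0.228·0.00550) = 3200 rad/s.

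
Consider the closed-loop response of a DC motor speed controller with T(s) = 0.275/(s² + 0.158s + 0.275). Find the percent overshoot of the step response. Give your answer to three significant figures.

%OS ≈ 62.0%

Matching coefficients with s² + 2ζω_n s + ω_n² gives ω_n² = 0.275 ⇒ ω_n = 0.524 rad/s, and ζ = 0.158/(2ω_n) = 0.151.
%OS = 100·exp(−πζ/√(1−ζ²)) = 62.0%.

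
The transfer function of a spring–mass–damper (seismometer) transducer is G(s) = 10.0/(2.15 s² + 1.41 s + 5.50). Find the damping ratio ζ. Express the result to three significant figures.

ζ ≈ 0.205

Dividing through by 2.15: denominator becomes s² + 0.6558 s + 2.558.
So ω_n = √2.558 = 1.60 rad/s and ζ = 0.6558/(2·1.60) = 0.205.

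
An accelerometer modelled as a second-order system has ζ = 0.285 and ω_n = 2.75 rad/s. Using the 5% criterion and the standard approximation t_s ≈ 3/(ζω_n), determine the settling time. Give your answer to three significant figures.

t_s ≈ 3/(ζω_n) = 3/(0.285 × 2.75) = 3.83 s.

t_s ≈ 3.83 s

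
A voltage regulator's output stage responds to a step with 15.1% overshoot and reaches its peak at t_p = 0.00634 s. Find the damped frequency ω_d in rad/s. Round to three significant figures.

t_p = π/ω_d, so ω_d = π/0.00634 = 496 rad/s.

ω_d ≈ 496 rad/s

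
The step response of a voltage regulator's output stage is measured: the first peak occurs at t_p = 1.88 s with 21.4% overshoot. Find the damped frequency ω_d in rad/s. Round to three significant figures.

ω_d ≈ 1.67 rad/s

t_p = π/ω_d, so ω_d = π/1.88 = 1.67 rad/s.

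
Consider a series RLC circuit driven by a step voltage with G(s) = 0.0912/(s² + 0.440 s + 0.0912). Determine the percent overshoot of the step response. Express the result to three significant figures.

%OS ≈ 3.54%

Matching coefficients with s² + 2ζω_n s + ω_n² gives ω_n² = 0.0912 ⇒ ω_n = 0.302 rad/s, and ζ = 0.440/(2ω_n) = 0.728.
Overshoot: exp(−π·0.728/√(1−0.728²)) = 0.0354, i.e. 3.54%.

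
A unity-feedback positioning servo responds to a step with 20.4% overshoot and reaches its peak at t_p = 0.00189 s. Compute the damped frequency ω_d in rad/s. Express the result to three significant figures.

t_p = π/ω_d, so ω_d = π/0.00189 = 1660 rad/s.

ω_d ≈ 1660 rad/s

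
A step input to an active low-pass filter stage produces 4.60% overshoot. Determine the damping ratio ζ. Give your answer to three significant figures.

ζ ≈ 0.700

Inverting the overshoot relation: ζ = |ln 0.0460|/√(π² + ln²0.0460) = 0.700.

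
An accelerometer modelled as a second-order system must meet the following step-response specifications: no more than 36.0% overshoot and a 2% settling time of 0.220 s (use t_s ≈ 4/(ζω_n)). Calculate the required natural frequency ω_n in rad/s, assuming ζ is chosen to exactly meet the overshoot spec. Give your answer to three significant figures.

ω_n ≈ 58.8 rad/s

ζ = −ln(OS)/√(π² + (ln OS)²). With OS = 0.360, ln OS = −1.022 and ζ = 1.022/3.304 = 0.309.
Then ω_n = 4/(ζ t_s) = 4/(0.309 × 0.220) = 58.8 rad/s.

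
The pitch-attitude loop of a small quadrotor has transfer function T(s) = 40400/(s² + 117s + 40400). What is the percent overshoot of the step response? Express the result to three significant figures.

%OS ≈ 38.5%

Matching coefficients with s² + 2ζω_n s + ω_n² gives ω_n² = 40400 ⇒ ω_n = 201 rad/s, and ζ = 117/(2ω_n) = 0.291.
%OS = 100·exp(−πζ/√(1−ζ²)) = 38.5%.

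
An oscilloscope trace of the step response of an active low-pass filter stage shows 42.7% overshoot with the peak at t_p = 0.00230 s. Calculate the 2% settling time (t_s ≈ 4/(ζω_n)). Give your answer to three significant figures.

t_s ≈ 0.0108 s

From the overshoot, ζ = −ln(OS)/√(π²+ln²(OS)) = 0.261.
From t_p = π/ω_d, ω_d = π/0.00230 = 1370 rad/s, so ω_n = ω_d/√(1−ζ²) = 1420 rad/s.
t_s ≈ 4/(ζω_n) = 4/(0.261·1420) = 0.0108 s.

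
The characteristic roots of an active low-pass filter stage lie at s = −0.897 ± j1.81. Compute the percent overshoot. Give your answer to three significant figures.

The poles are at −σ ± jω_d with σ = 0.897 and ω_d = 1.81, so ω_n = √(σ²+ω_d²) = 2.02 rad/s and ζ = σ/ω_n = 0.444.
%OS = 100·exp(−πζ/√(1−ζ²)) = 21.1%.

%OS ≈ 21.1%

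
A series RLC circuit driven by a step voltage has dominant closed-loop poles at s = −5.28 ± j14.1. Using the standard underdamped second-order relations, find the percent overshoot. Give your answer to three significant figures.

%OS ≈ 30.8%

The poles are at −σ ± jω_d with σ = 5.28 and ω_d = 14.1, so ω_n = √(σ²+ω_d²) = 15.1 rad/s and ζ = σ/ω_n = 0.351.
Overshoot: exp(−π·0.351/√(1−0.351²)) = 0.308, i.e. 30.8%.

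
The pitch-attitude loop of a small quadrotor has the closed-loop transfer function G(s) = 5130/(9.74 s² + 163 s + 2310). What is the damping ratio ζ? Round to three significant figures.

ζ ≈ 0.543

Dividing through by 9.74: denominator becomes s² + 16.74 s + 237.2.
So ω_n = √237.2 = 15.4 rad/s and ζ = 16.74/(2·15.4) = 0.543.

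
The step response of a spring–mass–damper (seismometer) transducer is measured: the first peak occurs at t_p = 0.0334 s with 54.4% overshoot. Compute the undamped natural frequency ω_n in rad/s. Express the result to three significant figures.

From the overshoot, ζ = −ln(OS)/√(π²+ln²(OS)) = 0.190.
From t_p = π/ω_d, ω_d = π/0.0334 = 94.1 rad/s, so ω_n = ω_d/√(1−ζ²) = 95.8 rad/s.

ω_n ≈ 95.8 rad/s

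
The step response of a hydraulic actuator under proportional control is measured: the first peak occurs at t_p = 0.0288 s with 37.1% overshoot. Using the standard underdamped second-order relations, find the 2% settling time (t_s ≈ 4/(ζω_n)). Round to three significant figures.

The overshoot fixes ζ = −ln(OS)/√(π²+ln²(OS)) = 0.301.
t_p = π/ω_d ⇒ ω_d = 109 rad/s; then ω_n = ω_d/√(1−ζ²) = 114 rad/s.
t_s ≈ 4/(ζω_n) = 4/(0.301·114) = 0.116 s.

t_s ≈ 0.116 s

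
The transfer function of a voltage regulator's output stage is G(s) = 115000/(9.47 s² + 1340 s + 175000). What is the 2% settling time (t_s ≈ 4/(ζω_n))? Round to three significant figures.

t_s ≈ 0.0565 s

Dividing through by 9.47: denominator becomes s² + 141.5 s + 18480.
So ω_n = √18480 = 136 rad/s and ζ = 141.5/(2·136) = 0.520.
t_s ≈ 4/(ζω_n) = 0.0565 s.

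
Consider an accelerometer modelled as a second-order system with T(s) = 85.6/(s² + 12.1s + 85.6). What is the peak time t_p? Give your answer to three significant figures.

ω_n = √85.6 = 9.25 rad/s; ζ = 12.1/(2·9.25) = 0.654.
The damped frequency ω_d = ω_n√(1−ζ²) = 7.00 rad/s. Then t_p = π/ω_d = 0.449 s.

t_p ≈ 0.449 s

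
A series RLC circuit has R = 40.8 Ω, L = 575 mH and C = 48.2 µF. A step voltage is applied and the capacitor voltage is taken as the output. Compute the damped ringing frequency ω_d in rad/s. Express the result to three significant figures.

ω_d ≈ 187 rad/s

For a series RLC circuit (capacitor voltage as output), ω_n = 1/√(LC) = 1/√(575 mH · 48.2 µF) = 190 rad/s.
ζ = (R/2)·√(C/L) = (40.8/2)·√(48.2 µF/575 mH) = 0.187.
ω_d = ω_n√(1−ζ²) = 187 rad/s.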